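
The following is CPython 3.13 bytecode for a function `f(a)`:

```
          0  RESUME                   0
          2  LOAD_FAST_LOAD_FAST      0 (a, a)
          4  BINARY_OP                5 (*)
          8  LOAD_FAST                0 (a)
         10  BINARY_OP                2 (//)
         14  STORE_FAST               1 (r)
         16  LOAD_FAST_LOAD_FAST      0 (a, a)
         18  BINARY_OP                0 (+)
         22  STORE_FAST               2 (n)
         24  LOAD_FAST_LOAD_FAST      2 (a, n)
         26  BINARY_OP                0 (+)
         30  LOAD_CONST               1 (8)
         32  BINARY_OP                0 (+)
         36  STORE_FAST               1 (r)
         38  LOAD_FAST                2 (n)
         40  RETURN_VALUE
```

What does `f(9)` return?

18

LOAD_FAST_LOAD_FAST a,a → push 9,9. Stack: [9, 9]
BINARY_OP * → 9 * 9 = 81. Stack: [81]
LOAD_FAST a → push 9. Stack: [81, 9]
BINARY_OP // → 81 // 9 = 9. Stack: [9]
STORE_FAST r → r=9. Stack: []
LOAD_FAST_LOAD_FAST a,a → push 9,9. Stack: [9, 9]
BINARY_OP + → 9 + 9 = 18. Stack: [18]
STORE_FAST n → n=18. Stack: []
LOAD_FAST_LOAD_FAST a,n → push 9,18. Stack: [9, 18]
BINARY_OP + → 9 + 18 = 27. Stack: [27]
LOAD_CONST → push 8. Stack: [27, 8]
BINARY_OP + → 27 + 8 = 35. Stack: [35]
STORE_FAST r → r=35. Stack: []
LOAD_FAST n → push 18. Stack: [18]
RETURN_VALUE → return 18.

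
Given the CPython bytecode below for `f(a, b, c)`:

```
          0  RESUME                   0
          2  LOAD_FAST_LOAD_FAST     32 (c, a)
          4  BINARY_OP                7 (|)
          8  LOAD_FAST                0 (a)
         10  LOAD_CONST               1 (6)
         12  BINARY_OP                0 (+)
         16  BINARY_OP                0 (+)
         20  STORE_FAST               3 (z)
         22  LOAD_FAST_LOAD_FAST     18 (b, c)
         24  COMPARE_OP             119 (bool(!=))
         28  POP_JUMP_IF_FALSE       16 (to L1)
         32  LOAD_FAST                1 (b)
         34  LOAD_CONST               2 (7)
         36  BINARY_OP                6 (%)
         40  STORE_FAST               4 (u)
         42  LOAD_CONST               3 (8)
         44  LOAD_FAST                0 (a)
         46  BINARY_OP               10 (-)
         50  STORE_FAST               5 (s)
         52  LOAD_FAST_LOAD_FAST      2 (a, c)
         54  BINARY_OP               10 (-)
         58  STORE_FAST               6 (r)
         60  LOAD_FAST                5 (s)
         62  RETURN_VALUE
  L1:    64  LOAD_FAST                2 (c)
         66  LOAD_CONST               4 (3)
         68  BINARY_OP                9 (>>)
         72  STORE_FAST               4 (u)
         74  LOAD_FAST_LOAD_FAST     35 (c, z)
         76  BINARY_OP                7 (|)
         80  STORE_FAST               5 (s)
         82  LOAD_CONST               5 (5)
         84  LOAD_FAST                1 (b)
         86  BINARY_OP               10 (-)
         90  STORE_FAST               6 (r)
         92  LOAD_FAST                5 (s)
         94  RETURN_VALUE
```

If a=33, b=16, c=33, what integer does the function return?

LOAD_FAST_LOAD_FAST c,a → push 33,33. Stack: [33, 33]
BINARY_OP | → 33 | 33 = 33. Stack: [33]
LOAD_FAST a → push 33. Stack: [33, 33]
LOAD_CONST → push 6. Stack: [33, 33, 6]
BINARY_OP + → 33 + 6 = 39. Stack: [33, 39]
BINARY_OP + → 33 + 39 = 72. Stack: [72]
STORE_FAST z → z=72. Stack: []
LOAD_FAST_LOAD_FAST b,c → push 16,33. Stack: [16, 33]
COMPARE_OP bool(!=) → 16 vs 33 = True. Stack: [True]
POP_JUMP_IF_FALSE → pop True; no jump. Stack: []
LOAD_FAST b → push 16. Stack: [16]
LOAD_CONST → push 7. Stack: [16, 7]
BINARY_OP % → 16 % 7 = 2. Stack: [2]
STORE_FAST u → u=2. Stack: []
LOAD_CONST → push 8. Stack: [8]
LOAD_FAST a → push 33. Stack: [8, 33]
BINARY_OP - → 8 - 33 = -25. Stack: [-25]
STORE_FAST s → s=-25. Stack: []
LOAD_FAST_LOAD_FAST a,c → push 33,33. Stack: [33, 33]
BINARY_OP - → 33 - 33 = 0. Stack: [0]
STORE_FAST r → r=0. Stack: []
LOAD_FAST s → push -25. Stack: [-25]
RETURN_VALUE → return -25.

-25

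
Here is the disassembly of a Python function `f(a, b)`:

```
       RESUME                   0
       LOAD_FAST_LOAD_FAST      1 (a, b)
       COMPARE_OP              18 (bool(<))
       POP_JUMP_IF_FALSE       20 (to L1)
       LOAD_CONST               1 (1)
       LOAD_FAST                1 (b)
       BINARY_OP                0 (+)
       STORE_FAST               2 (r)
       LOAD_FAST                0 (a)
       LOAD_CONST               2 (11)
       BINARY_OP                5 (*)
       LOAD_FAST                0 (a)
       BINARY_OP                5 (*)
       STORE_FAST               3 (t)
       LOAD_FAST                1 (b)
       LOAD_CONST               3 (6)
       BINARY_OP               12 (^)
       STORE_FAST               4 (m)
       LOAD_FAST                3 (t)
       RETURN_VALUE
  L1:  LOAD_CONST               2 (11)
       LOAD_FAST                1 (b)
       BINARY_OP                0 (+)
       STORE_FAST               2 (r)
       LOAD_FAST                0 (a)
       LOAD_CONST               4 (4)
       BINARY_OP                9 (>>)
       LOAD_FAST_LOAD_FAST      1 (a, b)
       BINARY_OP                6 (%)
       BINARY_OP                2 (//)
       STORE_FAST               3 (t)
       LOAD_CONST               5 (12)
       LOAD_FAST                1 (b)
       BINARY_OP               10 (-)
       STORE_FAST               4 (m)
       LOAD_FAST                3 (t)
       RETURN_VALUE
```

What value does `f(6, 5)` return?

LOAD_FAST_LOAD_FAST a,b → push 6,5. Stack: [6, 5]
COMPARE_OP bool(<) → 6 vs 5 = False. Stack: [False]
POP_JUMP_IF_FALSE → pop False; jump. Stack: []
LOAD_CONST → push 11. Stack: [11]
LOAD_FAST b → push 5. Stack: [11, 5]
BINARY_OP + → 11 + 5 = 16. Stack: [16]
STORE_FAST r → r=16. Stack: []
LOAD_FAST a → push 6. Stack: [6]
LOAD_CONST → push 4. Stack: [6, 4]
BINARY_OP >> → 6 >> 4 = 0. Stack: [0]
LOAD_FAST_LOAD_FAST a,b → push 6,5. Stack: [0, 6, 5]
BINARY_OP % → 6 % 5 = 1. Stack: [0, 1]
BINARY_OP // → 0 // 1 = 0. Stack: [0]
STORE_FAST t → t=0. Stack: []
LOAD_CONST → push 12. Stack: [12]
LOAD_FAST b → push 5. Stack: [12, 5]
BINARY_OP - → 12 - 5 = 7. Stack: [7]
STORE_FAST m → m=7. Stack: []
LOAD_FAST t → push 0. Stack: [0]
RETURN_VALUE → return 0.

0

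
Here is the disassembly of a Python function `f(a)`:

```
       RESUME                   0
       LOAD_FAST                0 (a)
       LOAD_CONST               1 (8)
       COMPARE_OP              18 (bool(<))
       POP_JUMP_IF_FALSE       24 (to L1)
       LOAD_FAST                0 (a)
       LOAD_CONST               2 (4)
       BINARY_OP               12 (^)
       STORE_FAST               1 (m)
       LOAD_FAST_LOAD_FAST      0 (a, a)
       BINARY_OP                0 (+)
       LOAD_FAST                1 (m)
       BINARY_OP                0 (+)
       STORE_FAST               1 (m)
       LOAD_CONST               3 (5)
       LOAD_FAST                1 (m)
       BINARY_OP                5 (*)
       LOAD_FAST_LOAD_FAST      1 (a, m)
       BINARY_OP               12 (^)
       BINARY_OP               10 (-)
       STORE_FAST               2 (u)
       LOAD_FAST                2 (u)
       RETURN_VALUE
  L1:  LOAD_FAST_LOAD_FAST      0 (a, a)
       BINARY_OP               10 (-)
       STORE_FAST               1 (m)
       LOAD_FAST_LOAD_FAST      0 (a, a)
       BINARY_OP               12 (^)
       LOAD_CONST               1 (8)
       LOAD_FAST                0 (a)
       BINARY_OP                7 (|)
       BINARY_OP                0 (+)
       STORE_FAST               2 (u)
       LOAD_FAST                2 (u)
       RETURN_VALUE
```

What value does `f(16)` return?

LOAD_FAST a → push 16. Stack: [16]
LOAD_CONST → push 8. Stack: [16, 8]
COMPARE_OP bool(<) → 16 vs 8 = False. Stack: [False]
POP_JUMP_IF_FALSE → pop False; jump. Stack: []
LOAD_FAST_LOAD_FAST a,a → push 16,16. Stack: [16, 16]
BINARY_OP - → 16 - 16 = 0. Stack: [0]
STORE_FAST m → m=0. Stack: []
LOAD_FAST_LOAD_FAST a,a → push 16,16. Stack: [16, 16]
BINARY_OP ^ → 16 ^ 16 = 0. Stack: [0]
LOAD_CONST → push 8. Stack: [0, 8]
LOAD_FAST a → push 16. Stack: [0, 8, 16]
BINARY_OP | → 8 | 16 = 24. Stack: [0, 24]
BINARY_OP + → 0 + 24 = 24. Stack: [24]
STORE_FAST u → u=24. Stack: []
LOAD_FAST u → push 24. Stack: [24]
RETURN_VALUE → return 24.

24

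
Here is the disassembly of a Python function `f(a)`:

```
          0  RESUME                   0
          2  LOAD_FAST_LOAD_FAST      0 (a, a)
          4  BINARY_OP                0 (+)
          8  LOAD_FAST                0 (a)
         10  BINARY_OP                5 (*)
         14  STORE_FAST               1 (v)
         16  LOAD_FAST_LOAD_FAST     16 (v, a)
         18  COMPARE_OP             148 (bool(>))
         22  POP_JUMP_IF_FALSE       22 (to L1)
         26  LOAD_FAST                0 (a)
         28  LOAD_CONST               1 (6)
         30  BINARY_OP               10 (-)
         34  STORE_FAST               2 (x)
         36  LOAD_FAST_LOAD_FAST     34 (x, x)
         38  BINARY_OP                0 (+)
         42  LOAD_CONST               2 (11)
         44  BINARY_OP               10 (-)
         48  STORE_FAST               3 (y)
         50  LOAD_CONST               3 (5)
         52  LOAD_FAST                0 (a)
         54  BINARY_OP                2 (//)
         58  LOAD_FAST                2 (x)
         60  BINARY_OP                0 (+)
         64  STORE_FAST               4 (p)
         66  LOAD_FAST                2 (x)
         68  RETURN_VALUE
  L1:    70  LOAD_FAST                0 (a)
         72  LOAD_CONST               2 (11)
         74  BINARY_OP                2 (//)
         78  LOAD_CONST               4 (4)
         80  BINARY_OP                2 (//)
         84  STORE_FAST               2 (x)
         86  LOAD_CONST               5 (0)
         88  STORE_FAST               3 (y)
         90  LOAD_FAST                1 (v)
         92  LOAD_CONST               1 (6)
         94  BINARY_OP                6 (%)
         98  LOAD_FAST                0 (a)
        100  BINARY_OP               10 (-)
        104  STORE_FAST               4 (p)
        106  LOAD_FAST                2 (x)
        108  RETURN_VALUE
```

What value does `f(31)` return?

25

LOAD_FAST_LOAD_FAST a,a → push 31,31. Stack: [31, 31]
BINARY_OP + → 31 + 31 = 62. Stack: [62]
LOAD_FAST a → push 31. Stack: [62, 31]
BINARY_OP * → 62 * 31 = 1922. Stack: [1922]
STORE_FAST v → v=1922. Stack: []
LOAD_FAST_LOAD_FAST v,a → push 1922,31. Stack: [1922, 31]
COMPARE_OP bool(>) → 1922 vs 31 = True. Stack: [True]
POP_JUMP_IF_FALSE → pop True; no jump. Stack: []
LOAD_FAST a → push 31. Stack: [31]
LOAD_CONST → push 6. Stack: [31, 6]
BINARY_OP - → 31 - 6 = 25. Stack: [25]
STORE_FAST x → x=25. Stack: []
LOAD_FAST_LOAD_FAST x,x → push 25,25. Stack: [25, 25]
BINARY_OP + → 25 + 25 = 50. Stack: [50]
LOAD_CONST → push 11. Stack: [50, 11]
BINARY_OP - → 50 - 11 = 39. Stack: [39]
STORE_FAST y → y=39. Stack: []
LOAD_CONST → push 5. Stack: [5]
LOAD_FAST a → push 31. Stack: [5, 31]
BINARY_OP // → 5 // 31 = 0. Stack: [0]
LOAD_FAST x → push 25. Stack: [0, 25]
BINARY_OP + → 0 + 25 = 25. Stack: [25]
STORE_FAST p → p=25. Stack: []
LOAD_FAST x → push 25. Stack: [25]
RETURN_VALUE → return 25.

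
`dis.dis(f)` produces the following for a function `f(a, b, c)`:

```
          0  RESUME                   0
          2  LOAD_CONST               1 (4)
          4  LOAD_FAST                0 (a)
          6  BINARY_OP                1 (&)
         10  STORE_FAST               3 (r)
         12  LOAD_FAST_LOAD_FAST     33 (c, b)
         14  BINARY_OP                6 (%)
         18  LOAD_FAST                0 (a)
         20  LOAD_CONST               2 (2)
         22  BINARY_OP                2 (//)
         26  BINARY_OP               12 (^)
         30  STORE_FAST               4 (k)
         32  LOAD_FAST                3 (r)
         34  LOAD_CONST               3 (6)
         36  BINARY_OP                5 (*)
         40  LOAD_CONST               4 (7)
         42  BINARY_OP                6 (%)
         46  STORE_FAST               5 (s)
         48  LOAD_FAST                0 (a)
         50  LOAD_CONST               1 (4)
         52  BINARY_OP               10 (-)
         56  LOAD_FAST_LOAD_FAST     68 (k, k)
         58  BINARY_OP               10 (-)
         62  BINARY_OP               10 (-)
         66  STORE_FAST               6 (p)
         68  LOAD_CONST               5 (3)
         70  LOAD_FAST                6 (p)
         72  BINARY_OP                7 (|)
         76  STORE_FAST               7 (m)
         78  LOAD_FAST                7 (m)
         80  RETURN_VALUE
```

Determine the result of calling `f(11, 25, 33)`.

7

LOAD_CONST → push 4. Stack: [4]
LOAD_FAST a → push 11. Stack: [4, 11]
BINARY_OP & → 4 & 11 = 0. Stack: [0]
STORE_FAST r → r=0. Stack: []
LOAD_FAST_LOAD_FAST c,b → push 33,25. Stack: [33, 25]
BINARY_OP % → 33 % 25 = 8. Stack: [8]
LOAD_FAST a → push 11. Stack: [8, 11]
LOAD_CONST → push 2. Stack: [8, 11, 2]
BINARY_OP // → 11 // 2 = 5. Stack: [8, 5]
BINARY_OP ^ → 8 ^ 5 = 13. Stack: [13]
STORE_FAST k → k=13. Stack: []
LOAD_FAST r → push 0. Stack: [0]
LOAD_CONST → push 6. Stack: [0, 6]
BINARY_OP * → 0 * 6 = 0. Stack: [0]
LOAD_CONST → push 7. Stack: [0, 7]
BINARY_OP % → 0 % 7 = 0. Stack: [0]
STORE_FAST s → s=0. Stack: []
LOAD_FAST a → push 11. Stack: [11]
LOAD_CONST → push 4. Stack: [11, 4]
BINARY_OP - → 11 - 4 = 7. Stack: [7]
LOAD_FAST_LOAD_FAST k,k → push 13,13. Stack: [7, 13, 13]
BINARY_OP - → 13 - 13 = 0. Stack: [7, 0]
BINARY_OP - → 7 - 0 = 7. Stack: [7]
STORE_FAST p → p=7. Stack: []
LOAD_CONST → push 3. Stack: [3]
LOAD_FAST p → push 7. Stack: [3, 7]
BINARY_OP | → 3 | 7 = 7. Stack: [7]
STORE_FAST m → m=7. Stack: []
LOAD_FAST m → push 7. Stack: [7]
RETURN_VALUE → return 7.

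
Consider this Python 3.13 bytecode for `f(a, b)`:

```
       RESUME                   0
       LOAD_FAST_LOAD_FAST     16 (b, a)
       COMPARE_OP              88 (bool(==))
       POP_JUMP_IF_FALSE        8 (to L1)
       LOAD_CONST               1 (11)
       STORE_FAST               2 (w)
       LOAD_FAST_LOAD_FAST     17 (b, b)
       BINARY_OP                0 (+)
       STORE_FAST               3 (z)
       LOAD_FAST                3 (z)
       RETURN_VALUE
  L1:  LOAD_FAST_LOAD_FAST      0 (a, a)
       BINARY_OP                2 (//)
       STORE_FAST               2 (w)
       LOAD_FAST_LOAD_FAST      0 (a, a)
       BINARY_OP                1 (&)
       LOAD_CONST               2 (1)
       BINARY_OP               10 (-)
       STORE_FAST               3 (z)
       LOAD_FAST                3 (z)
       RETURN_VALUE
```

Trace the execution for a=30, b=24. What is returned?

29

LOAD_FAST_LOAD_FAST b,a → push 24,30. Stack: [24, 30]
COMPARE_OP bool(==) → 24 vs 30 = False. Stack: [False]
POP_JUMP_IF_FALSE → pop False; jump. Stack: []
LOAD_FAST_LOAD_FAST a,a → push 30,30. Stack: [30, 30]
BINARY_OP // → 30 // 30 = 1. Stack: [1]
STORE_FAST w → w=1. Stack: []
LOAD_FAST_LOAD_FAST a,a → push 30,30. Stack: [30, 30]
BINARY_OP & → 30 & 30 = 30. Stack: [30]
LOAD_CONST → push 1. Stack: [30, 1]
BINARY_OP - → 30 - 1 = 29. Stack: [29]
STORE_FAST z → z=29. Stack: []
LOAD_FAST z → push 29. Stack: [29]
RETURN_VALUE → return 29.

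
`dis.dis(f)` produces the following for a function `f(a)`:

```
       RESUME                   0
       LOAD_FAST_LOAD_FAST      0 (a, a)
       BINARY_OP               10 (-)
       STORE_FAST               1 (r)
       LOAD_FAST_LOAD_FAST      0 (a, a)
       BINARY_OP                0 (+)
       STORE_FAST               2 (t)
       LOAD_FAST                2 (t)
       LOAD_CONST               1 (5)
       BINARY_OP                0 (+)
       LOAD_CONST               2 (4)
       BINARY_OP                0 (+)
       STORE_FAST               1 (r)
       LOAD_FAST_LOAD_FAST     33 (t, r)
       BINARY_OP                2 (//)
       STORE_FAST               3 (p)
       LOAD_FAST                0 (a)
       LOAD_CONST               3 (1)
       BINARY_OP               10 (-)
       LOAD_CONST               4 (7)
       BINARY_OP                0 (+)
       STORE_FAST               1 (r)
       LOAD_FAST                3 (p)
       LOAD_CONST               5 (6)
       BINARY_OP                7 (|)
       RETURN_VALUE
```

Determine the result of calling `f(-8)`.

6

LOAD_FAST_LOAD_FAST a,a → push -8,-8. Stack: [-8, -8]
BINARY_OP - → -8 - -8 = 0. Stack: [0]
STORE_FAST r → r=0. Stack: []
LOAD_FAST_LOAD_FAST a,a → push -8,-8. Stack: [-8, -8]
BINARY_OP + → -8 + -8 = -16. Stack: [-16]
STORE_FAST t → t=-16. Stack: []
LOAD_FAST t → push -16. Stack: [-16]
LOAD_CONST → push 5. Stack: [-16, 5]
BINARY_OP + → -16 + 5 = -11. Stack: [-11]
LOAD_CONST → push 4. Stack: [-11, 4]
BINARY_OP + → -11 + 4 = -7. Stack: [-7]
STORE_FAST r → r=-7. Stack: []
LOAD_FAST_LOAD_FAST t,r → push -16,-7. Stack: [-16, -7]
BINARY_OP // → -16 // -7 = 2. Stack: [2]
STORE_FAST p → p=2. Stack: []
LOAD_FAST a → push -8. Stack: [-8]
LOAD_CONST → push 1. Stack: [-8, 1]
BINARY_OP - → -8 - 1 = -9. Stack: [-9]
LOAD_CONST → push 7. Stack: [-9, 7]
BINARY_OP + → -9 + 7 = -2. Stack: [-2]
STORE_FAST r → r=-2. Stack: []
LOAD_FAST p → push 2. Stack: [2]
LOAD_CONST → push 6. Stack: [2, 6]
BINARY_OP | → 2 | 6 = 6. Stack: [6]
RETURN_VALUE → return 6.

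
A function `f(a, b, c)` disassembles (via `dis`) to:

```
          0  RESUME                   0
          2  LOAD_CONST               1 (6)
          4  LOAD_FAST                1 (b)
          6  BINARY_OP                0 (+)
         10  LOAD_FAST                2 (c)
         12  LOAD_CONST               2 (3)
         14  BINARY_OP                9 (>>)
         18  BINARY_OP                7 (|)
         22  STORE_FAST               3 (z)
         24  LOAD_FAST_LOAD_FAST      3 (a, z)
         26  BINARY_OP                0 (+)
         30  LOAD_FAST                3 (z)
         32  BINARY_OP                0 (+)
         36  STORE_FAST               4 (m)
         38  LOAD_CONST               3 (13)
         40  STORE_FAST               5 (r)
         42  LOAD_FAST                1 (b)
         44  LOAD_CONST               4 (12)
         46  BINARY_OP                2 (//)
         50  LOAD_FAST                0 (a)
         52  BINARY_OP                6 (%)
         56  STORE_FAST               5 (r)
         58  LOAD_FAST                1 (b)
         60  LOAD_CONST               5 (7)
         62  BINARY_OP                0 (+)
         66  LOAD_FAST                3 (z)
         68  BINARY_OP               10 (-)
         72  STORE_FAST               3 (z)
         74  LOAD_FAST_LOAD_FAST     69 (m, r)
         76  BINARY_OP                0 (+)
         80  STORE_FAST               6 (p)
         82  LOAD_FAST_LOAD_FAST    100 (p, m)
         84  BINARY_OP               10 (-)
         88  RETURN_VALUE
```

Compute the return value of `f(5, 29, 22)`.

2

LOAD_CONST → push 6. Stack: [6]
LOAD_FAST b → push 29. Stack: [6, 29]
BINARY_OP + → 6 + 29 = 35. Stack: [35]
LOAD_FAST c → push 22. Stack: [35, 22]
LOAD_CONST → push 3. Stack: [35, 22, 3]
BINARY_OP >> → 22 >> 3 = 2. Stack: [35, 2]
BINARY_OP | → 35 | 2 = 35. Stack: [35]
STORE_FAST z → z=35. Stack: []
LOAD_FAST_LOAD_FAST a,z → push 5,35. Stack: [5, 35]
BINARY_OP + → 5 + 35 = 40. Stack: [40]
LOAD_FAST z → push 35. Stack: [40, 35]
BINARY_OP + → 40 + 35 = 75. Stack: [75]
STORE_FAST m → m=75. Stack: []
LOAD_CONST → push 13. Stack: [13]
STORE_FAST r → r=13. Stack: []
LOAD_FAST b → push 29. Stack: [29]
LOAD_CONST → push 12. Stack: [29, 12]
BINARY_OP // → 29 // 12 = 2. Stack: [2]
LOAD_FAST a → push 5. Stack: [2, 5]
BINARY_OP % → 2 % 5 = 2. Stack: [2]
STORE_FAST r → r=2. Stack: []
LOAD_FAST b → push 29. Stack: [29]
LOAD_CONST → push 7. Stack: [29, 7]
BINARY_OP + → 29 + 7 = 36. Stack: [36]
LOAD_FAST z → push 35. Stack: [36, 35]
BINARY_OP - → 36 - 35 = 1. Stack: [1]
STORE_FAST z → z=1. Stack: []
LOAD_FAST_LOAD_FAST m,r → push 75,2. Stack: [75, 2]
BINARY_OP + → 75 + 2 = 77. Stack: [77]
STORE_FAST p → p=77. Stack: []
LOAD_FAST_LOAD_FAST p,m → push 77,75. Stack: [77, 75]
BINARY_OP - → 77 - 75 = 2. Stack: [2]
RETURN_VALUE → return 2.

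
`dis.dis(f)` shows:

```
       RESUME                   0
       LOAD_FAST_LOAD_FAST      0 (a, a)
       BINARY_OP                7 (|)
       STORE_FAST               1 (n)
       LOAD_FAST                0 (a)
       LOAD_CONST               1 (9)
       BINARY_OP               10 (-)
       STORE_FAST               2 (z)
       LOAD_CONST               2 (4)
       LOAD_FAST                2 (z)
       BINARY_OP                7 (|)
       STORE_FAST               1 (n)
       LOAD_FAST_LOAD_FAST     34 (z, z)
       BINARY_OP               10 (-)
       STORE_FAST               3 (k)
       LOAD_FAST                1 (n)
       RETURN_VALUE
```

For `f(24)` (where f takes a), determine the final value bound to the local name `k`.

0

LOAD_FAST_LOAD_FAST a,a → push 24,24. Stack: [24, 24]
BINARY_OP | → 24 | 24 = 24. Stack: [24]
STORE_FAST n → n=24. Stack: []
LOAD_FAST a → push 24. Stack: [24]
LOAD_CONST → push 9. Stack: [24, 9]
BINARY_OP - → 24 - 9 = 15. Stack: [15]
STORE_FAST z → z=15. Stack: []
LOAD_CONST → push 4. Stack: [4]
LOAD_FAST z → push 15. Stack: [4, 15]
BINARY_OP | → 4 | 15 = 15. Stack: [15]
STORE_FAST n → n=15. Stack: []
LOAD_FAST_LOAD_FAST z,z → push 15,15. Stack: [15, 15]
BINARY_OP - → 15 - 15 = 0. Stack: [0]
STORE_FAST k → k=0. Stack: []
LOAD_FAST n → push 15. Stack: [15]
RETURN_VALUE → return 15.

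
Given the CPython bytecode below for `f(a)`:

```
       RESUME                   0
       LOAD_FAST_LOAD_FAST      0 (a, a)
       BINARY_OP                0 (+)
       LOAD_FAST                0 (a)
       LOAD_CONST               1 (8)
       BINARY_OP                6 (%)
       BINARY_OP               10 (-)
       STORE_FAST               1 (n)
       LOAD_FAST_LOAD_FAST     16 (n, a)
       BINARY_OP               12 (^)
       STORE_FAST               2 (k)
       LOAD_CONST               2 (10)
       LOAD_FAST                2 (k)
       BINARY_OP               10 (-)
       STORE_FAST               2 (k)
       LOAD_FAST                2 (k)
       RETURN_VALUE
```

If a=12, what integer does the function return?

LOAD_FAST_LOAD_FAST a,a → push 12,12. Stack: [12, 12]
BINARY_OP + → 12 + 12 = 24. Stack: [24]
LOAD_FAST a → push 12. Stack: [24, 12]
LOAD_CONST → push 8. Stack: [24, 12, 8]
BINARY_OP % → 12 % 8 = 4. Stack: [24, 4]
BINARY_OP - → 24 - 4 = 20. Stack: [20]
STORE_FAST n → n=20. Stack: []
LOAD_FAST_LOAD_FAST n,a → push 20,12. Stack: [20, 12]
BINARY_OP ^ → 20 ^ 12 = 24. Stack: [24]
STORE_FAST k → k=24. Stack: []
LOAD_CONST → push 10. Stack: [10]
LOAD_FAST k → push 24. Stack: [10, 24]
BINARY_OP - → 10 - 24 = -14. Stack: [-14]
STORE_FAST k → k=-14. Stack: []
LOAD_FAST k → push -14. Stack: [-14]
RETURN_VALUE → return -14.

-14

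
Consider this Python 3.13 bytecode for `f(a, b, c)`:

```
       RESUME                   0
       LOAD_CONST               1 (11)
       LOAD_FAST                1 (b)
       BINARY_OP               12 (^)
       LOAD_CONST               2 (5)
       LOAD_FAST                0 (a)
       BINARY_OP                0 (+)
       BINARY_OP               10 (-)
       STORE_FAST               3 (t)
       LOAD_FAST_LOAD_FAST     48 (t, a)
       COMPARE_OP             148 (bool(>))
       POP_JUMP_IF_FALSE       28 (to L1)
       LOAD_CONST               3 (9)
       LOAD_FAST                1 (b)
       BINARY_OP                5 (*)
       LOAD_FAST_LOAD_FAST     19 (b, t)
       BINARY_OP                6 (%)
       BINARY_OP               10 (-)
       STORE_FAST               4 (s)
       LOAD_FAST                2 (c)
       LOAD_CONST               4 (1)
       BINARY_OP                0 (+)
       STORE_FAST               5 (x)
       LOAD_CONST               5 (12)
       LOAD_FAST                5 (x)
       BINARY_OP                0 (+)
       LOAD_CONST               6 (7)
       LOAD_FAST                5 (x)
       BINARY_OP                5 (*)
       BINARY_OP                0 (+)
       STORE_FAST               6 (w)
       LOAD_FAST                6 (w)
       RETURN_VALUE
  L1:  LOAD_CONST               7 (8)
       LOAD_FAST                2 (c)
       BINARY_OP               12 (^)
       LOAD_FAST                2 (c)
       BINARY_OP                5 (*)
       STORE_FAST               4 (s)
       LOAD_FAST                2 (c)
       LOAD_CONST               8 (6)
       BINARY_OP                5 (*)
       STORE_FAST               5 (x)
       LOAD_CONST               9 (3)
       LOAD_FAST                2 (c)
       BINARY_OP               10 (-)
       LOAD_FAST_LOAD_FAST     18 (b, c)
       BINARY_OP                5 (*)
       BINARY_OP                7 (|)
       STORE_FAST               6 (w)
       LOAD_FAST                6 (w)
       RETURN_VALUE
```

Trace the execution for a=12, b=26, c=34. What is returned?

LOAD_CONST → push 11. Stack: [11]
LOAD_FAST b → push 26. Stack: [11, 26]
BINARY_OP ^ → 11 ^ 26 = 17. Stack: [17]
LOAD_CONST → push 5. Stack: [17, 5]
LOAD_FAST a → push 12. Stack: [17, 5, 12]
BINARY_OP + → 5 + 12 = 17. Stack: [17, 17]
BINARY_OP - → 17 - 17 = 0. Stack: [0]
STORE_FAST t → t=0. Stack: []
LOAD_FAST_LOAD_FAST t,a → push 0,12. Stack: [0, 12]
COMPARE_OP bool(>) → 0 vs 12 = False. Stack: [False]
POP_JUMP_IF_FALSE → pop False; jump. Stack: []
LOAD_CONST → push 8. Stack: [8]
LOAD_FAST c → push 34. Stack: [8, 34]
BINARY_OP ^ → 8 ^ 34 = 42. Stack: [42]
LOAD_FAST c → push 34. Stack: [42, 34]
BINARY_OP * → 42 * 34 = 1428. Stack: [1428]
STORE_FAST s → s=1428. Stack: []
LOAD_FAST c → push 34. Stack: [34]
LOAD_CONST → push 6. Stack: [34, 6]
BINARY_OP * → 34 * 6 = 204. Stack: [204]
STORE_FAST x → x=204. Stack: []
LOAD_CONST → push 3. Stack: [3]
LOAD_FAST c → push 34. Stack: [3, 34]
BINARY_OP - → 3 - 34 = -31. Stack: [-31]
LOAD_FAST_LOAD_FAST b,c → push 26,34. Stack: [-31, 26, 34]
BINARY_OP * → 26 * 34 = 884. Stack: [-31, 884]
BINARY_OP | → -31 | 884 = -11. Stack: [-11]
STORE_FAST w → w=-11. Stack: []
LOAD_FAST w → push -11. Stack: [-11]
RETURN_VALUE → return -11.

-11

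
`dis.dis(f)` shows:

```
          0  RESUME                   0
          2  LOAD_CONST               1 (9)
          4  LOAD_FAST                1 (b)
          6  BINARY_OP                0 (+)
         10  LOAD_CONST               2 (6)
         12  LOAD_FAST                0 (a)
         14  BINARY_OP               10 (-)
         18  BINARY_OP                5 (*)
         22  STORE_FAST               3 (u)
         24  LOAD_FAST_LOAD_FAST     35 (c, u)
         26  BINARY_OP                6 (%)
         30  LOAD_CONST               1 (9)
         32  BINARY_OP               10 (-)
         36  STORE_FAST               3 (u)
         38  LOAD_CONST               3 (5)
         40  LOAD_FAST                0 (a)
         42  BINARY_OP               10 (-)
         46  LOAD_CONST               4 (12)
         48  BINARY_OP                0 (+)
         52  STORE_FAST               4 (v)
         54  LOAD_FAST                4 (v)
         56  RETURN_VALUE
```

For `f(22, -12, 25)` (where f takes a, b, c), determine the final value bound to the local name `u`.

16

LOAD_CONST → push 9. Stack: [9]
LOAD_FAST b → push -12. Stack: [9, -12]
BINARY_OP + → 9 + -12 = -3. Stack: [-3]
LOAD_CONST → push 6. Stack: [-3, 6]
LOAD_FAST a → push 22. Stack: [-3, 6, 22]
BINARY_OP - → 6 - 22 = -16. Stack: [-3, -16]
BINARY_OP * → -3 * -16 = 48. Stack: [48]
STORE_FAST u → u=48. Stack: []
LOAD_FAST_LOAD_FAST c,u → push 25,48. Stack: [25, 48]
BINARY_OP % → 25 % 48 = 25. Stack: [25]
LOAD_CONST → push 9. Stack: [25, 9]
BINARY_OP - → 25 - 9 = 16. Stack: [16]
STORE_FAST u → u=16. Stack: []
LOAD_CONST → push 5. Stack: [5]
LOAD_FAST a → push 22. Stack: [5, 22]
BINARY_OP - → 5 - 22 = -17. Stack: [-17]
LOAD_CONST → push 12. Stack: [-17, 12]
BINARY_OP + → -17 + 12 = -5. Stack: [-5]
STORE_FAST v → v=-5. Stack: []
LOAD_FAST v → push -5. Stack: [-5]
RETURN_VALUE → return -5.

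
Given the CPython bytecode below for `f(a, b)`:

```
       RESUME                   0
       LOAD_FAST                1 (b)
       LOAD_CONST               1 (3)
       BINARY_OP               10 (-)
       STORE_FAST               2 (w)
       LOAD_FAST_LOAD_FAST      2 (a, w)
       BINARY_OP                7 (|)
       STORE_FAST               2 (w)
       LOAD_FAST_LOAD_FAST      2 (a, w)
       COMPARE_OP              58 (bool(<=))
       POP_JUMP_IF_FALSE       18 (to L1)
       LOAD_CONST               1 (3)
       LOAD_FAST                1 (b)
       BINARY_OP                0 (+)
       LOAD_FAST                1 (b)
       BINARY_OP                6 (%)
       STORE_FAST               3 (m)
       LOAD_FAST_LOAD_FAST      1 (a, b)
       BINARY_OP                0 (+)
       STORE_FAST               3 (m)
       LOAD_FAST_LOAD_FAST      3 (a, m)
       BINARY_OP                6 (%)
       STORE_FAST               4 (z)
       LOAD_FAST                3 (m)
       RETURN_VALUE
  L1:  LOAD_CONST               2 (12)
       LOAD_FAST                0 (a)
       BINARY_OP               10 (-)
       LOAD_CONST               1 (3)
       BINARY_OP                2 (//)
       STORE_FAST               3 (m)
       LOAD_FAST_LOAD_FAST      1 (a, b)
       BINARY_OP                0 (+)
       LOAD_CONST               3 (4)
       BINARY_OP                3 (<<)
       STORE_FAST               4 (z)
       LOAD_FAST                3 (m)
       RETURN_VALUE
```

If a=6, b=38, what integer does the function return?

LOAD_FAST b → push 38. Stack: [38]
LOAD_CONST → push 3. Stack: [38, 3]
BINARY_OP - → 38 - 3 = 35. Stack: [35]
STORE_FAST w → w=35. Stack: []
LOAD_FAST_LOAD_FAST a,w → push 6,35. Stack: [6, 35]
BINARY_OP | → 6 | 35 = 39. Stack: [39]
STORE_FAST w → w=39. Stack: []
LOAD_FAST_LOAD_FAST a,w → push 6,39. Stack: [6, 39]
COMPARE_OP bool(<=) → 6 vs 39 = True. Stack: [True]
POP_JUMP_IF_FALSE → pop True; no jump. Stack: []
LOAD_CONST → push 3. Stack: [3]
LOAD_FAST b → push 38. Stack: [3, 38]
BINARY_OP + → 3 + 38 = 41. Stack: [41]
LOAD_FAST b → push 38. Stack: [41, 38]
BINARY_OP % → 41 % 38 = 3. Stack: [3]
STORE_FAST m → m=3. Stack: []
LOAD_FAST_LOAD_FAST a,b → push 6,38. Stack: [6, 38]
BINARY_OP + → 6 + 38 = 44. Stack: [44]
STORE_FAST m → m=44. Stack: []
LOAD_FAST_LOAD_FAST a,m → push 6,44. Stack: [6, 44]
BINARY_OP % → 6 % 44 = 6. Stack: [6]
STORE_FAST z → z=6. Stack: []
LOAD_FAST m → push 44. Stack: [44]
RETURN_VALUE → return 44.

44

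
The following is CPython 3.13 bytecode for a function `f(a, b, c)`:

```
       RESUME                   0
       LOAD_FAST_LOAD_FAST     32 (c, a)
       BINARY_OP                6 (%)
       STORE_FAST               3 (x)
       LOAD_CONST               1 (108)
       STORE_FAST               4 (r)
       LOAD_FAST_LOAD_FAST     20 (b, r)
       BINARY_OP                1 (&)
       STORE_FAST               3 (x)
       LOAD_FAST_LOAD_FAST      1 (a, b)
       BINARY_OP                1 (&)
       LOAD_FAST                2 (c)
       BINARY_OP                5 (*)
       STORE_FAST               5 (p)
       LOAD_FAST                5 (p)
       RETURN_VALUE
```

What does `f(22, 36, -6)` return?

-24

LOAD_FAST_LOAD_FAST c,a → push -6,22. Stack: [-6, 22]
BINARY_OP % → -6 % 22 = 16. Stack: [16]
STORE_FAST x → x=16. Stack: []
LOAD_CONST → push 108. Stack: [108]
STORE_FAST r → r=108. Stack: []
LOAD_FAST_LOAD_FAST b,r → push 36,108. Stack: [36, 108]
BINARY_OP & → 36 & 108 = 36. Stack: [36]
STORE_FAST x → x=36. Stack: []
LOAD_FAST_LOAD_FAST a,b → push 22,36. Stack: [22, 36]
BINARY_OP & → 22 & 36 = 4. Stack: [4]
LOAD_FAST c → push -6. Stack: [4, -6]
BINARY_OP * → 4 * -6 = -24. Stack: [-24]
STORE_FAST p → p=-24. Stack: []
LOAD_FAST p → push -24. Stack: [-24]
RETURN_VALUE → return -24.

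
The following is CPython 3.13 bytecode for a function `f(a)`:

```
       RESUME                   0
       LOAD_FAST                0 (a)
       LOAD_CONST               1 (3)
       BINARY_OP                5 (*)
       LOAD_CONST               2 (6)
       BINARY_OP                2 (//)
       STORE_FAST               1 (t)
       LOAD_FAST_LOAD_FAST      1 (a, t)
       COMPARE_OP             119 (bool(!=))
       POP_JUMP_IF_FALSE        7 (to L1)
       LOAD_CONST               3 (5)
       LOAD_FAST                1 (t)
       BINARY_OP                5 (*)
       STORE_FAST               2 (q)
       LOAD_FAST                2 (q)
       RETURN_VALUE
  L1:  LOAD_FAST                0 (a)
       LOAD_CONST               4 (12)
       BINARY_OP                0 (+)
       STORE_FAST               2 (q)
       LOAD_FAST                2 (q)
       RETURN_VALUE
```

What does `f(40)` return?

LOAD_FAST a → push 40. Stack: [40]
LOAD_CONST → push 3. Stack: [40, 3]
BINARY_OP * → 40 * 3 = 120. Stack: [120]
LOAD_CONST → push 6. Stack: [120, 6]
BINARY_OP // → 120 // 6 = 20. Stack: [20]
STORE_FAST t → t=20. Stack: []
LOAD_FAST_LOAD_FAST a,t → push 40,20. Stack: [40, 20]
COMPARE_OP bool(!=) → 40 vs 20 = True. Stack: [True]
POP_JUMP_IF_FALSE → pop True; no jump. Stack: []
LOAD_CONST → push 5. Stack: [5]
LOAD_FAST t → push 20. Stack: [5, 20]
BINARY_OP * → 5 * 20 = 100. Stack: [100]
STORE_FAST q → q=100. Stack: []
LOAD_FAST q → push 100. Stack: [100]
RETURN_VALUE → return 100.

100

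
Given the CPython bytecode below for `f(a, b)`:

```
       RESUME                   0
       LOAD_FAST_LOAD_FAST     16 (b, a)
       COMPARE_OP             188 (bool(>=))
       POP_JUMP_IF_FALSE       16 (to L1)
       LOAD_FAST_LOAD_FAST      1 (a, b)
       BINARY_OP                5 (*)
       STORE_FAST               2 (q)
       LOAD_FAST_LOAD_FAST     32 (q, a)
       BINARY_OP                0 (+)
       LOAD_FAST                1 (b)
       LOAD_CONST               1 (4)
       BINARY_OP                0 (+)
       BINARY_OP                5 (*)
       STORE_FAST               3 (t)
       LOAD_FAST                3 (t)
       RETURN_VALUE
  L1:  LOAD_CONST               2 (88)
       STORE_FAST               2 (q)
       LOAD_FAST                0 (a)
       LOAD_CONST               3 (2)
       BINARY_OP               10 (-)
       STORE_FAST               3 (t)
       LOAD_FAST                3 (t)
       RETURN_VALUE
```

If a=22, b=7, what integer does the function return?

20

LOAD_FAST_LOAD_FAST b,a → push 7,22. Stack: [7, 22]
COMPARE_OP bool(>=) → 7 vs 22 = False. Stack: [False]
POP_JUMP_IF_FALSE → pop False; jump. Stack: []
LOAD_CONST → push 88. Stack: [88]
STORE_FAST q → q=88. Stack: []
LOAD_FAST a → push 22. Stack: [22]
LOAD_CONST → push 2. Stack: [22, 2]
BINARY_OP - → 22 - 2 = 20. Stack: [20]
STORE_FAST t → t=20. Stack: []
LOAD_FAST t → push 20. Stack: [20]
RETURN_VALUE → return 20.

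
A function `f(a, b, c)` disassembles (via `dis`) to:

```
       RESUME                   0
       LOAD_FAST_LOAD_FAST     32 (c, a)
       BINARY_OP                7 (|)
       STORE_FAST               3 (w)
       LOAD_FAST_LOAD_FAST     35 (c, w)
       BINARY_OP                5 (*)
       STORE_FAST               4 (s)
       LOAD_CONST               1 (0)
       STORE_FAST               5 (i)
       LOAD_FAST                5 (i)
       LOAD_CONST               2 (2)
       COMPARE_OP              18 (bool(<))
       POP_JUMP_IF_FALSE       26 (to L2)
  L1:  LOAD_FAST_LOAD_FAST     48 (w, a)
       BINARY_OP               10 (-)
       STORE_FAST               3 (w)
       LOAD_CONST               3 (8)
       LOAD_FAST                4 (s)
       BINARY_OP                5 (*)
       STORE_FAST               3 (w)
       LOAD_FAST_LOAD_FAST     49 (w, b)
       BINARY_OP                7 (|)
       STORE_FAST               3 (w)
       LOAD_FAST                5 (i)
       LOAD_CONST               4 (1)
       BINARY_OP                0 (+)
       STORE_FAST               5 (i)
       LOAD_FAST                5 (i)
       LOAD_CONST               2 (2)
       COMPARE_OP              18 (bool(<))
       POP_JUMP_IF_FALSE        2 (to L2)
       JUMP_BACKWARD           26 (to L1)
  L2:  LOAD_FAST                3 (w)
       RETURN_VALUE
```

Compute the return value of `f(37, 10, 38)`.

11866

LOAD_FAST_LOAD_FAST c,a → push 38,37. Stack: [38, 37]
BINARY_OP | → 38 | 37 = 39. Stack: [39]
STORE_FAST w → w=39. Stack: []
LOAD_FAST_LOAD_FAST c,w → push 38,39. Stack: [38, 39]
BINARY_OP * → 38 * 39 = 1482. Stack: [1482]
STORE_FAST s → s=1482. Stack: []
LOAD_CONST → push 0. Stack: [0]
STORE_FAST i → i=0. Stack: []
LOAD_FAST i → push 0. Stack: [0]
LOAD_CONST → push 2. Stack: [0, 2]
COMPARE_OP bool(<) → 0 vs 2 = True. Stack: [True]
POP_JUMP_IF_FALSE → pop True; no jump. Stack: []
LOAD_FAST_LOAD_FAST w,a → push 39,37. Stack: [39, 37]
BINARY_OP - → 39 - 37 = 2. Stack: [2]
STORE_FAST w → w=2. Stack: []
LOAD_CONST → push 8. Stack: [8]
LOAD_FAST s → push 1482. Stack: [8, 1482]
BINARY_OP * → 8 * 1482 = 11856. Stack: [11856]
STORE_FAST w → w=11856. Stack: []
LOAD_FAST_LOAD_FAST w,b → push 11856,10. Stack: [11856, 10]
BINARY_OP | → 11856 | 10 = 11866. Stack: [11866]
STORE_FAST w → w=11866. Stack: []
LOAD_FAST i → push 0. Stack: [0]
LOAD_CONST → push 1. Stack: [0, 1]
BINARY_OP + → 0 + 1 = 1. Stack: [1]
STORE_FAST i → i=1. Stack: []
LOAD_FAST i → push 1. Stack: [1]
LOAD_CONST → push 2. Stack: [1, 2]
COMPARE_OP bool(<) → 1 vs 2 = True. Stack: [True]
POP_JUMP_IF_FALSE → pop True; no jump. Stack: []
LOAD_FAST_LOAD_FAST w,a → push 11866,37. Stack: [11866, 37]
BINARY_OP - → 11866 - 37 = 11829. Stack: [11829]
STORE_FAST w → w=11829. Stack: []
LOAD_CONST → push 8. Stack: [8]
LOAD_FAST s → push 1482. Stack: [8, 1482]
BINARY_OP * → 8 * 1482 = 11856. Stack: [11856]
STORE_FAST w → w=11856. Stack: []
LOAD_FAST_LOAD_FAST w,b → push 11856,10. Stack: [11856, 10]
BINARY_OP | → 11856 | 10 = 11866. Stack: [11866]
STORE_FAST w → w=11866. Stack: []
LOAD_FAST i → push 1. Stack: [1]
LOAD_CONST → push 1. Stack: [1, 1]
BINARY_OP + → 1 + 1 = 2. Stack: [2]
STORE_FAST i → i=2. Stack: []
LOAD_FAST i → push 2. Stack: [2]
LOAD_CONST → push 2. Stack: [2, 2]
COMPARE_OP bool(<) → 2 vs 2 = False. Stack: [False]
POP_JUMP_IF_FALSE → pop False; jump. Stack: []
LOAD_FAST w → push 11866. Stack: [11866]
RETURN_VALUE → return 11866.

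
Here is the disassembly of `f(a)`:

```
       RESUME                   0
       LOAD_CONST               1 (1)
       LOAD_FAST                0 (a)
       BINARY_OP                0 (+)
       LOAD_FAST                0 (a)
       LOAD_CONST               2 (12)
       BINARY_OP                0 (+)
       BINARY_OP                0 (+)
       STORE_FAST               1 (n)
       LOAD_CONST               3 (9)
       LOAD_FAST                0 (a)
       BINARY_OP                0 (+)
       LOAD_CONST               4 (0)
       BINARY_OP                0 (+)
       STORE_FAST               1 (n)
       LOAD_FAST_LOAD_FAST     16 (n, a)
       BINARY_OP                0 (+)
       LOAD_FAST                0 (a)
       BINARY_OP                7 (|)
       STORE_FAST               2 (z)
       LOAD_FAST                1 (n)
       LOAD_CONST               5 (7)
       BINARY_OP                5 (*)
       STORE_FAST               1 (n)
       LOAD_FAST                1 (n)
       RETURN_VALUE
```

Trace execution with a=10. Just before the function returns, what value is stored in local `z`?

LOAD_CONST → push 1. Stack: [1]
LOAD_FAST a → push 10. Stack: [1, 10]
BINARY_OP + → 1 + 10 = 11. Stack: [11]
LOAD_FAST a → push 10. Stack: [11, 10]
LOAD_CONST → push 12. Stack: [11, 10, 12]
BINARY_OP + → 10 + 12 = 22. Stack: [11, 22]
BINARY_OP + → 11 + 22 = 33. Stack: [33]
STORE_FAST n → n=33. Stack: []
LOAD_CONST → push 9. Stack: [9]
LOAD_FAST a → push 10. Stack: [9, 10]
BINARY_OP + → 9 + 10 = 19. Stack: [19]
LOAD_CONST → push 0. Stack: [19, 0]
BINARY_OP + → 19 + 0 = 19. Stack: [19]
STORE_FAST n → n=19. Stack: []
LOAD_FAST_LOAD_FAST n,a → push 19,10. Stack: [19, 10]
BINARY_OP + → 19 + 10 = 29. Stack: [29]
LOAD_FAST a → push 10. Stack: [29, 10]
BINARY_OP | → 29 | 10 = 31. Stack: [31]
STORE_FAST z → z=31. Stack: []
LOAD_FAST n → push 19. Stack: [19]
LOAD_CONST → push 7. Stack: [19, 7]
BINARY_OP * → 19 * 7 = 133. Stack: [133]
STORE_FAST n → n=133. Stack: []
LOAD_FAST n → push 133. Stack: [133]
RETURN_VALUE → return 133.

31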